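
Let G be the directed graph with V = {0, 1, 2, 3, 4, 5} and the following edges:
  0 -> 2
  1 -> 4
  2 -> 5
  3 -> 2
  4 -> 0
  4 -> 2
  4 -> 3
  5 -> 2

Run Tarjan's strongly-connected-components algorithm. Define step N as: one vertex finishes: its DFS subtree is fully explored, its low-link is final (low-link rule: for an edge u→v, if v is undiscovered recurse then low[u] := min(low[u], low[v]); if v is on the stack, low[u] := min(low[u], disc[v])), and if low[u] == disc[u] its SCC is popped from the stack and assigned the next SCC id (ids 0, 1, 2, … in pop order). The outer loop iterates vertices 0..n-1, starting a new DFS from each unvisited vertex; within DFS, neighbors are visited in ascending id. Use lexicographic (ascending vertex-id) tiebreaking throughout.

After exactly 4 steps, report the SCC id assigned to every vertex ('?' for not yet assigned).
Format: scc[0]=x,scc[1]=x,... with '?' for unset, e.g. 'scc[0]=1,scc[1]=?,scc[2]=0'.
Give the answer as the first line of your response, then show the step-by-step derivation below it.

scc[0]=1,scc[1]=?,scc[2]=0,scc[3]=2,scc[4]=?,scc[5]=0

step 1: low=(low[0]=0,low[1]=?,low[2]=1,low[3]=?,low[4]=?,low[5]=1); scc=(scc[0]=?,scc[1]=?,scc[2]=?,scc[3]=?,scc[4]=?,scc[5]=?)
step 2: low=(low[0]=0,low[1]=?,low[2]=1,low[3]=?,low[4]=?,low[5]=1); scc=(scc[0]=?,scc[1]=?,scc[2]=0,scc[3]=?,scc[4]=?,scc[5]=0)
step 3: low=(low[0]=0,low[1]=?,low[2]=1,low[3]=?,low[4]=?,low[5]=1); scc=(scc[0]=1,scc[1]=?,scc[2]=0,scc[3]=?,scc[4]=?,scc[5]=0)
step 4: low=(low[0]=0,low[1]=3,low[2]=1,low[3]=5,low[4]=4,low[5]=1); scc=(scc[0]=1,scc[1]=?,scc[2]=0,scc[3]=2,scc[4]=?,scc[5]=0)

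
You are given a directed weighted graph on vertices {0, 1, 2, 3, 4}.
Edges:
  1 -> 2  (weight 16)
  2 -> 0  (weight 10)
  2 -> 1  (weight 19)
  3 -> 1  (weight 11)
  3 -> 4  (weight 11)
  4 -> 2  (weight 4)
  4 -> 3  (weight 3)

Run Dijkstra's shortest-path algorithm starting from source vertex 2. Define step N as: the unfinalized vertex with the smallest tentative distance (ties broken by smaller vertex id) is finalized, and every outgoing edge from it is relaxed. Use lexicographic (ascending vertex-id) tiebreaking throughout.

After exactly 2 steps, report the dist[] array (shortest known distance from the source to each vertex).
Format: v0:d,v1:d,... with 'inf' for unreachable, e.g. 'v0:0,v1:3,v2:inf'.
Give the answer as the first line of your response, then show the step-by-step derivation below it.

v0:10,v1:19,v2:0,v3:inf,v4:inf

step 1: dist = v0:10,v1:19,v2:0,v3:inf,v4:inf
step 2: dist = v0:10,v1:19,v2:0,v3:inf,v4:inf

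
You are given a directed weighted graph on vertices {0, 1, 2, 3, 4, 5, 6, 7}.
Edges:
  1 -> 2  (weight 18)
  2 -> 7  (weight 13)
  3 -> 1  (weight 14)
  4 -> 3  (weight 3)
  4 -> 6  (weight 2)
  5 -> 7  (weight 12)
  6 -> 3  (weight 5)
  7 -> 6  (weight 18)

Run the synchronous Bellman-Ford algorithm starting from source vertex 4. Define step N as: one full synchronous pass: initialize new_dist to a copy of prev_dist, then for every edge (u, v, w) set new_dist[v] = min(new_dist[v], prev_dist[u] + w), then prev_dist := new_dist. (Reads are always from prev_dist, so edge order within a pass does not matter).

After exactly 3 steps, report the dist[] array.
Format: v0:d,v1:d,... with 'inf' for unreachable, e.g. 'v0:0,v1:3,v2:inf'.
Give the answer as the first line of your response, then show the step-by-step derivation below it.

v0:inf,v1:17,v2:35,v3:3,v4:0,v5:inf,v6:2,v7:inf

step 1: dist = v0:inf,v1:inf,v2:inf,v3:3,v4:0,v5:inf,v6:2,v7:inf
step 2: dist = v0:inf,v1:17,v2:inf,v3:3,v4:0,v5:inf,v6:2,v7:inf
step 3: dist = v0:inf,v1:17,v2:35,v3:3,v4:0,v5:inf,v6:2,v7:inf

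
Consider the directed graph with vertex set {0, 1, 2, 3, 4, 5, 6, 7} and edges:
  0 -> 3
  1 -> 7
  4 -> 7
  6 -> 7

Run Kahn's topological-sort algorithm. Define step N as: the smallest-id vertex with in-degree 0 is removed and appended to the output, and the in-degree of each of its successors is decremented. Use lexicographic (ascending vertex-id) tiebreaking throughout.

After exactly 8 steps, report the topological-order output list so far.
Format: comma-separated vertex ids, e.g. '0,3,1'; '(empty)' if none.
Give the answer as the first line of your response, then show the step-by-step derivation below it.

0,1,2,3,4,5,6,7

step 1: output 0; order=[0]; indeg=(0,0,0,0,0,0,0,3)
step 2: output 1; order=[0,1]; indeg=(0,0,0,0,0,0,0,2)
step 3: output 2; order=[0,1,2]; indeg=(0,0,0,0,0,0,0,2)
step 4: output 3; order=[0,1,2,3]; indeg=(0,0,0,0,0,0,0,2)
step 5: output 4; order=[0,1,2,3,4]; indeg=(0,0,0,0,0,0,0,1)
step 6: output 5; order=[0,1,2,3,4,5]; indeg=(0,0,0,0,0,0,0,1)
step 7: output 6; order=[0,1,2,3,4,5,6]; indeg=(0,0,0,0,0,0,0,0)
step 8: output 7; order=[0,1,2,3,4,5,6,7]; indeg=(0,0,0,0,0,0,0,0)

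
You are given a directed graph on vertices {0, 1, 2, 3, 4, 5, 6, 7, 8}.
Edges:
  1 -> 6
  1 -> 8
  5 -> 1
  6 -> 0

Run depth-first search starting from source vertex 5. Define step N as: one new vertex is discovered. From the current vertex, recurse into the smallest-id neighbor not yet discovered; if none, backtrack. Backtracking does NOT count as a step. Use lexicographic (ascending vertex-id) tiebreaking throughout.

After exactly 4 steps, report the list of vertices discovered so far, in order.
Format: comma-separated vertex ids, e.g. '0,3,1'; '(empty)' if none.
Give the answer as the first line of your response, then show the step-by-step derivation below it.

5,1,6,0

step 1: discover 5; path=5; order=5
step 2: discover 1; path=5>1; order=5,1
step 3: discover 6; path=5>1>6; order=5,1,6
step 4: discover 0; path=5>1>6>0; order=5,1,6,0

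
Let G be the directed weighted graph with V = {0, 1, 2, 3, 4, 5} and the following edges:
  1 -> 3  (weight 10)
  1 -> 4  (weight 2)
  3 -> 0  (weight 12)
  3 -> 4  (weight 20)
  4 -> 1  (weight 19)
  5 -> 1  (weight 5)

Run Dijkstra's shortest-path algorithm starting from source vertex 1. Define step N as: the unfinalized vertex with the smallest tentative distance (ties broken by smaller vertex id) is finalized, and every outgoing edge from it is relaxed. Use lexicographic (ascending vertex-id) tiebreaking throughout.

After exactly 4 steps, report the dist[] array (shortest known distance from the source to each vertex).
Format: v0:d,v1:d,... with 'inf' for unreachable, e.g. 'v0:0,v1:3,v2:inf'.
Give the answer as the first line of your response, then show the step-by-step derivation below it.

v0:22,v1:0,v2:inf,v3:10,v4:2,v5:inf

step 1: dist = v0:inf,v1:0,v2:inf,v3:10,v4:2,v5:inf
step 2: dist = v0:inf,v1:0,v2:inf,v3:10,v4:2,v5:inf
step 3: dist = v0:22,v1:0,v2:inf,v3:10,v4:2,v5:inf
step 4: dist = v0:22,v1:0,v2:inf,v3:10,v4:2,v5:inf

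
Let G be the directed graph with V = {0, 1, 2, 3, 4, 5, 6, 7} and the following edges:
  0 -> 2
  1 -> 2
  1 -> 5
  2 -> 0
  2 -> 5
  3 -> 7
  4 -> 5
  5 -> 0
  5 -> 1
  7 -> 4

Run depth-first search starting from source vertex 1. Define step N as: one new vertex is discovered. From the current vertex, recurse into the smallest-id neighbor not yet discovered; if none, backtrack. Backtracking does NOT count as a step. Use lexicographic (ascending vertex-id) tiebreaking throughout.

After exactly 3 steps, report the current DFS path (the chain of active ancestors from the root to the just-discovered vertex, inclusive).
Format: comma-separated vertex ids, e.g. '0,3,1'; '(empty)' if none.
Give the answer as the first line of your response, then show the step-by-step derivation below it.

1,2,0

step 1: discover 1; path=1; order=1
step 2: discover 2; path=1>2; order=1,2
step 3: discover 0; path=1>2>0; order=1,2,0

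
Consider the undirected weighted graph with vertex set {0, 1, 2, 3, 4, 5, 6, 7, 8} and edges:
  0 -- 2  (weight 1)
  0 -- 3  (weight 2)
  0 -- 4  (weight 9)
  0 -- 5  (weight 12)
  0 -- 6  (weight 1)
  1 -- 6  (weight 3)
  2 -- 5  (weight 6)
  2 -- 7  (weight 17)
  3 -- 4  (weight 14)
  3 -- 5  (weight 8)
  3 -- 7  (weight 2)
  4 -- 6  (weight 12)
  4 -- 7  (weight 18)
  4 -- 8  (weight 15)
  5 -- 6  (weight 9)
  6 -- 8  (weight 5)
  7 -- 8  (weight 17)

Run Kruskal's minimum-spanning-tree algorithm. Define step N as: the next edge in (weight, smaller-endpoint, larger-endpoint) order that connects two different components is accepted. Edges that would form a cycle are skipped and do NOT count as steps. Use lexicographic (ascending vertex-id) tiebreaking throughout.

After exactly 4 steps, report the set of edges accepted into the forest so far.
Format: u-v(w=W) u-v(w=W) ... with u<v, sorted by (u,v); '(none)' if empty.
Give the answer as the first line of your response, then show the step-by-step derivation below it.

0-2(w=1) 0-3(w=2) 0-6(w=1) 3-7(w=2)

step 1: add edge 0-2 (w=1); MST = {0-2(w=1)}
step 2: add edge 0-6 (w=1); MST = {0-2(w=1) 0-6(w=1)}
step 3: add edge 0-3 (w=2); MST = {0-2(w=1) 0-3(w=2) 0-6(w=1)}
step 4: add edge 3-7 (w=2); MST = {0-2(w=1) 0-3(w=2) 0-6(w=1) 3-7(w=2)}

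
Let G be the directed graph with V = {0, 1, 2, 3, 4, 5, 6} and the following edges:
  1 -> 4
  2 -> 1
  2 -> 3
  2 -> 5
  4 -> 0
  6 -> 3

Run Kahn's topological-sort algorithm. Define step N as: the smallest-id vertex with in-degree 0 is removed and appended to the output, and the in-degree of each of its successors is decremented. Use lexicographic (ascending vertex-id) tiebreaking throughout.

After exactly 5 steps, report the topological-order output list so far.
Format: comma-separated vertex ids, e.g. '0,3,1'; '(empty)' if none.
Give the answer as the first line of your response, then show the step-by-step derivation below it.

2,1,4,0,5

step 1: output 2; order=[2]; indeg=(1,0,0,1,1,0,0)
step 2: output 1; order=[2,1]; indeg=(1,0,0,1,0,0,0)
step 3: output 4; order=[2,1,4]; indeg=(0,0,0,1,0,0,0)
step 4: output 0; order=[2,1,4,0]; indeg=(0,0,0,1,0,0,0)
step 5: output 5; order=[2,1,4,0,5]; indeg=(0,0,0,1,0,0,0)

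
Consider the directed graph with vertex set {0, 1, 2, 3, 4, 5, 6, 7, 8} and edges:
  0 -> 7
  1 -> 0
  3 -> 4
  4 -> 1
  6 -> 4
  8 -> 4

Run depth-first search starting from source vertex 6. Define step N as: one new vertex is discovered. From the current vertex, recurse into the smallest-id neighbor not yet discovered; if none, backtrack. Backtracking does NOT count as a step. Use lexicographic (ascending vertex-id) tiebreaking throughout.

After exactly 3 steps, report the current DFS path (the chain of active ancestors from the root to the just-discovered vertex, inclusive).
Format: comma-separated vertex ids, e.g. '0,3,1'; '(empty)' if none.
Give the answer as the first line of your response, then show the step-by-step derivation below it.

6,4,1

step 1: discover 6; path=6; order=6
step 2: discover 4; path=6>4; order=6,4
step 3: discover 1; path=6>4>1; order=6,4,1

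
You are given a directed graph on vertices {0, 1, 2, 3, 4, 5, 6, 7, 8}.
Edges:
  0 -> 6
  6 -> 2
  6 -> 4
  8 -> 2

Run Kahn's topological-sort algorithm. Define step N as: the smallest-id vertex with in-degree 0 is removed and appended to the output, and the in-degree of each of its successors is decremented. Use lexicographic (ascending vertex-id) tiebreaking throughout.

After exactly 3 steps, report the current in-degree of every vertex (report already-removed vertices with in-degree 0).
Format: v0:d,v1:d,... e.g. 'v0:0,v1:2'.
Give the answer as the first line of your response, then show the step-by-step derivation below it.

v0:0,v1:0,v2:2,v3:0,v4:1,v5:0,v6:0,v7:0,v8:0

step 1: output 0; order=[0]; indeg=(0,0,2,0,1,0,0,0,0)
step 2: output 1; order=[0,1]; indeg=(0,0,2,0,1,0,0,0,0)
step 3: output 3; order=[0,1,3]; indeg=(0,0,2,0,1,0,0,0,0)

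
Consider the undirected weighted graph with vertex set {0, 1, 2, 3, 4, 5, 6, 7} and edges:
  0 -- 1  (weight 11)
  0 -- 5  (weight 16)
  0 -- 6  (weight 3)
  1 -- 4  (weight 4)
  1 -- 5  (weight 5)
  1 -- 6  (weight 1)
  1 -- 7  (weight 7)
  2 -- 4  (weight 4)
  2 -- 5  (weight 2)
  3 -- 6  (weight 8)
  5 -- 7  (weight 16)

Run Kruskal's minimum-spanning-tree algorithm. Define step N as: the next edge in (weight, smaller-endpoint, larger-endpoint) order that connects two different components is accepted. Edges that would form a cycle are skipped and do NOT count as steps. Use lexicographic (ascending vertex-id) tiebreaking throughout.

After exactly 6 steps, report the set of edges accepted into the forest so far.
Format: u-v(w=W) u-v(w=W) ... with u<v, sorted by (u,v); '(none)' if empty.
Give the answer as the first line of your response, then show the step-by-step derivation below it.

0-6(w=3) 1-4(w=4) 1-6(w=1) 1-7(w=7) 2-4(w=4) 2-5(w=2)

step 1: add edge 1-6 (w=1); MST = {1-6(w=1)}
step 2: add edge 2-5 (w=2); MST = {1-6(w=1) 2-5(w=2)}
step 3: add edge 0-6 (w=3); MST = {0-6(w=3) 1-6(w=1) 2-5(w=2)}
step 4: add edge 1-4 (w=4); MST = {0-6(w=3) 1-4(w=4) 1-6(w=1) 2-5(w=2)}
step 5: add edge 2-4 (w=4); MST = {0-6(w=3) 1-4(w=4) 1-6(w=1) 2-4(w=4) 2-5(w=2)}
step 6: add edge 1-7 (w=7); MST = {0-6(w=3) 1-4(w=4) 1-6(w=1) 1-7(w=7) 2-4(w=4) 2-5(w=2)}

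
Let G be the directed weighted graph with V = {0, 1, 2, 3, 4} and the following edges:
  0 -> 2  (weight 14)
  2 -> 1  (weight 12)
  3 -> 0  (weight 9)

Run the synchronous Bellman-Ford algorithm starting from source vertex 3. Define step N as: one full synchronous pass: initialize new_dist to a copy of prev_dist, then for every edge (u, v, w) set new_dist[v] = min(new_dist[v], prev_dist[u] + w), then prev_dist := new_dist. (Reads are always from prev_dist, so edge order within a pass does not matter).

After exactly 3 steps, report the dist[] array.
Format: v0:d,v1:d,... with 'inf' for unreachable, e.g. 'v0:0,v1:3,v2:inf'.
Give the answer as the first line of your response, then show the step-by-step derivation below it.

v0:9,v1:35,v2:23,v3:0,v4:inf

step 1: dist = v0:9,v1:inf,v2:inf,v3:0,v4:inf
step 2: dist = v0:9,v1:inf,v2:23,v3:0,v4:inf
step 3: dist = v0:9,v1:35,v2:23,v3:0,v4:inf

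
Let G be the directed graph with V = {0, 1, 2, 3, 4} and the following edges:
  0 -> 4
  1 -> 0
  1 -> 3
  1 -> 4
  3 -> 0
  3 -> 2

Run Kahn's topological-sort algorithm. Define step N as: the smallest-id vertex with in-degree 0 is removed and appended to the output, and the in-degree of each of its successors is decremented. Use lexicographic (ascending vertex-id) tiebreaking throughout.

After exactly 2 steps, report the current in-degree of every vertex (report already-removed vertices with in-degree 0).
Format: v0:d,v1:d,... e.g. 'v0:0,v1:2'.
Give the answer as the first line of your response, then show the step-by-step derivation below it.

v0:0,v1:0,v2:0,v3:0,v4:1

step 1: output 1; order=[1]; indeg=(1,0,1,0,1)
step 2: output 3; order=[1,3]; indeg=(0,0,0,0,1)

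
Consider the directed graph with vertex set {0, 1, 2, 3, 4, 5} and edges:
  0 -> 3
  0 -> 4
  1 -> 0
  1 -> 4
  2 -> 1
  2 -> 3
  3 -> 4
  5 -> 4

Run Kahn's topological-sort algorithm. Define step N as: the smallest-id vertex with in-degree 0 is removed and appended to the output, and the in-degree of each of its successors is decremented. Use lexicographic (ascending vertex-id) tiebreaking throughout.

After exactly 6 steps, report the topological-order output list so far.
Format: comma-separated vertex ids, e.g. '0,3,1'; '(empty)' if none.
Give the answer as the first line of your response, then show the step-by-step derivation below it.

2,1,0,3,5,4

step 1: output 2; order=[2]; indeg=(1,0,0,1,4,0)
step 2: output 1; order=[2,1]; indeg=(0,0,0,1,3,0)
step 3: output 0; order=[2,1,0]; indeg=(0,0,0,0,2,0)
step 4: output 3; order=[2,1,0,3]; indeg=(0,0,0,0,1,0)
step 5: output 5; order=[2,1,0,3,5]; indeg=(0,0,0,0,0,0)
step 6: output 4; order=[2,1,0,3,5,4]; indeg=(0,0,0,0,0,0)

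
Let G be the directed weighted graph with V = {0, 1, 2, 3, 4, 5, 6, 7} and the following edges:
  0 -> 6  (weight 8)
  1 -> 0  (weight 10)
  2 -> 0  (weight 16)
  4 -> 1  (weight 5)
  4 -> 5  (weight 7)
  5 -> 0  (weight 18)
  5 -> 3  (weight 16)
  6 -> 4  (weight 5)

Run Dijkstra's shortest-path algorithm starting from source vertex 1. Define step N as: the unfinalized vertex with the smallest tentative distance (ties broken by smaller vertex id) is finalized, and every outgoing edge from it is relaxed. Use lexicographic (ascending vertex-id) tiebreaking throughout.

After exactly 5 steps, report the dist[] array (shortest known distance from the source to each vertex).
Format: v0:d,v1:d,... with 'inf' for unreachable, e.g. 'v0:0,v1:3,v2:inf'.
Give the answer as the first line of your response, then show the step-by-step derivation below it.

v0:10,v1:0,v2:inf,v3:46,v4:23,v5:30,v6:18,v7:inf

step 1: dist = v0:10,v1:0,v2:inf,v3:inf,v4:inf,v5:inf,v6:inf,v7:inf
step 2: dist = v0:10,v1:0,v2:inf,v3:inf,v4:inf,v5:inf,v6:18,v7:inf
step 3: dist = v0:10,v1:0,v2:inf,v3:inf,v4:23,v5:inf,v6:18,v7:inf
step 4: dist = v0:10,v1:0,v2:inf,v3:inf,v4:23,v5:30,v6:18,v7:inf
step 5: dist = v0:10,v1:0,v2:inf,v3:46,v4:23,v5:30,v6:18,v7:inf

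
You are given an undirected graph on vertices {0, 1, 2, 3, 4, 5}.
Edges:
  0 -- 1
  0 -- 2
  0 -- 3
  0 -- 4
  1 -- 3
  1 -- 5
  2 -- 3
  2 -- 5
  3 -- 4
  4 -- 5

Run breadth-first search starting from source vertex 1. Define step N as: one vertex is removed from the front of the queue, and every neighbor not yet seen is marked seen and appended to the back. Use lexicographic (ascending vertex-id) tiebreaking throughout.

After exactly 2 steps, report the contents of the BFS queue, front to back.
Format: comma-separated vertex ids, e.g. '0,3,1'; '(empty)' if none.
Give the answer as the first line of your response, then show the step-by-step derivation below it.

3,5,2,4

step 1: dequeue 1; queue=[0,3,5]; order=1
step 2: dequeue 0; queue=[3,5,2,4]; order=1,0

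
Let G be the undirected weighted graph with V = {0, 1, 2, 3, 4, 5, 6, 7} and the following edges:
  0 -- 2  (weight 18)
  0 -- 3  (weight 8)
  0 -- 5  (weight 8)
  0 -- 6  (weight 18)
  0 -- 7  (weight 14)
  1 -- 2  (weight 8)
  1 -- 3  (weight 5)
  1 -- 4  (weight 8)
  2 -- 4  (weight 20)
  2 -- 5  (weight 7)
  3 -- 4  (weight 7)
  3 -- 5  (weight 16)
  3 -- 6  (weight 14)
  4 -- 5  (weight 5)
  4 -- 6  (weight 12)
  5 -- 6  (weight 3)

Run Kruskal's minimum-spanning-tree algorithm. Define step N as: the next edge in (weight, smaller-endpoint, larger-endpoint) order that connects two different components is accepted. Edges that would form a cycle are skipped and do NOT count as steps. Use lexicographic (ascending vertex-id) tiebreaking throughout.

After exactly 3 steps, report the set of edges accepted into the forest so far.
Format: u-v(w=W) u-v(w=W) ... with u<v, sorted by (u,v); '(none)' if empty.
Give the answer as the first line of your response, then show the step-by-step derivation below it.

1-3(w=5) 4-5(w=5) 5-6(w=3)

step 1: add edge 5-6 (w=3); MST = {5-6(w=3)}
step 2: add edge 1-3 (w=5); MST = {1-3(w=5) 5-6(w=3)}
step 3: add edge 4-5 (w=5); MST = {1-3(w=5) 4-5(w=5) 5-6(w=3)}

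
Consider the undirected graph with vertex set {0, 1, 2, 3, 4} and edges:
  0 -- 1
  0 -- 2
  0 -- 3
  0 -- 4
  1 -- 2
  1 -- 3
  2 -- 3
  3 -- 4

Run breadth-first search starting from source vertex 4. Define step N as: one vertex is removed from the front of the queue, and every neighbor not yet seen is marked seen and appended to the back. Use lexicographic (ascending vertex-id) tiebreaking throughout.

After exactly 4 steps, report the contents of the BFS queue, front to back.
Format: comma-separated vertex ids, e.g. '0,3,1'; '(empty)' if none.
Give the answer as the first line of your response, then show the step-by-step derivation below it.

2

step 1: dequeue 4; queue=[0,3]; order=4
step 2: dequeue 0; queue=[3,1,2]; order=4,0
step 3: dequeue 3; queue=[1,2]; order=4,0,3
step 4: dequeue 1; queue=[2]; order=4,0,3,1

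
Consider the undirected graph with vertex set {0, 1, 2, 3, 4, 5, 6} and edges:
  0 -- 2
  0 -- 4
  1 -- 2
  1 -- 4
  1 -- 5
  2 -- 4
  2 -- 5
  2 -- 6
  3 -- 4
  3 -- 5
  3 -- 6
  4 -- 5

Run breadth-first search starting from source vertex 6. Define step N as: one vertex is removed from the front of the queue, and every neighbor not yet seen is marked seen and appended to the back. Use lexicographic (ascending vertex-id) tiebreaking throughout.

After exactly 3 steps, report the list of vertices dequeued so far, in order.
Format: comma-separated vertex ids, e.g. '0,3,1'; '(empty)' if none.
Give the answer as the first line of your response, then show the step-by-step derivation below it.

6,2,3

step 1: dequeue 6; queue=[2,3]; order=6
step 2: dequeue 2; queue=[3,0,1,4,5]; order=6,2
step 3: dequeue 3; queue=[0,1,4,5]; order=6,2,3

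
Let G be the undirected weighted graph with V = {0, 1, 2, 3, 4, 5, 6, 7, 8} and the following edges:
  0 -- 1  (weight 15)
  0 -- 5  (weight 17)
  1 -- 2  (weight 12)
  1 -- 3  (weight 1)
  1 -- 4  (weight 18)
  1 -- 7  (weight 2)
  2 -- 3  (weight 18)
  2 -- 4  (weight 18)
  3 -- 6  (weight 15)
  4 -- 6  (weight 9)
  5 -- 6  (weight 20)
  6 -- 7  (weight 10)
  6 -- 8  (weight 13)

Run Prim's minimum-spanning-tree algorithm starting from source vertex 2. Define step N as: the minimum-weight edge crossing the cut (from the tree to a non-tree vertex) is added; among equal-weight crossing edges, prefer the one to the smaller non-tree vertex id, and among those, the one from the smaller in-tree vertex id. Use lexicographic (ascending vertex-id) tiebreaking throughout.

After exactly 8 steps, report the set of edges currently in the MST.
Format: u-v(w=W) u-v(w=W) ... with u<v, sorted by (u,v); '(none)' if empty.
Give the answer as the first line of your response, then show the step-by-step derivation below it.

0-1(w=15) 0-5(w=17) 1-2(w=12) 1-3(w=1) 1-7(w=2) 4-6(w=9) 6-7(w=10) 6-8(w=13)

step 1: add edge 1-2 (w=12); MST = {1-2(w=12)}
step 2: add edge 1-3 (w=1); MST = {1-2(w=12) 1-3(w=1)}
step 3: add edge 1-7 (w=2); MST = {1-2(w=12) 1-3(w=1) 1-7(w=2)}
step 4: add edge 6-7 (w=10); MST = {1-2(w=12) 1-3(w=1) 1-7(w=2) 6-7(w=10)}
step 5: add edge 4-6 (w=9); MST = {1-2(w=12) 1-3(w=1) 1-7(w=2) 4-6(w=9) 6-7(w=10)}
step 6: add edge 6-8 (w=13); MST = {1-2(w=12) 1-3(w=1) 1-7(w=2) 4-6(w=9) 6-7(w=10) 6-8(w=13)}
step 7: add edge 0-1 (w=15); MST = {0-1(w=15) 1-2(w=12) 1-3(w=1) 1-7(w=2) 4-6(w=9) 6-7(w=10) 6-8(w=13)}
step 8: add edge 0-5 (w=17); MST = {0-1(w=15) 0-5(w=17) 1-2(w=12) 1-3(w=1) 1-7(w=2) 4-6(w=9) 6-7(w=10) 6-8(w=13)}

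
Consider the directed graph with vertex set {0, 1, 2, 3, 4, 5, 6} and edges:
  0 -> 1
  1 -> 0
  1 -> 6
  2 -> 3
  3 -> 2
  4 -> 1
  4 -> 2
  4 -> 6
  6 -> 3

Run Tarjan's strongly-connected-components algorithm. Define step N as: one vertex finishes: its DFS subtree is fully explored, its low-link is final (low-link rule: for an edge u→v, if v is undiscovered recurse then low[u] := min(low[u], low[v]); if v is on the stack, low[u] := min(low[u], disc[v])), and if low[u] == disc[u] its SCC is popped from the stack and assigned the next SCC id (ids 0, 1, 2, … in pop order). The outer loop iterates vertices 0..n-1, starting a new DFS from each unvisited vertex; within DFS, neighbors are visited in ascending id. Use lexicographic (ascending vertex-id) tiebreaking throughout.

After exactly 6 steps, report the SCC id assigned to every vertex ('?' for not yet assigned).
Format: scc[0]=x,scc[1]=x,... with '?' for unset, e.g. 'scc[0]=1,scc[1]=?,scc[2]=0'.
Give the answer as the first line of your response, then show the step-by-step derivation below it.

scc[0]=2,scc[1]=2,scc[2]=0,scc[3]=0,scc[4]=3,scc[5]=?,scc[6]=1

step 1: low=(low[0]=0,low[1]=0,low[2]=3,low[3]=3,low[4]=?,low[5]=?,low[6]=2); scc=(scc[0]=?,scc[1]=?,scc[2]=?,scc[3]=?,scc[4]=?,scc[5]=?,scc[6]=?)
step 2: low=(low[0]=0,low[1]=0,low[2]=3,low[3]=3,low[4]=?,low[5]=?,low[6]=2); scc=(scc[0]=?,scc[1]=?,scc[2]=0,scc[3]=0,scc[4]=?,scc[5]=?,scc[6]=?)
step 3: low=(low[0]=0,low[1]=0,low[2]=3,low[3]=3,low[4]=?,low[5]=?,low[6]=2); scc=(scc[0]=?,scc[1]=?,scc[2]=0,scc[3]=0,scc[4]=?,scc[5]=?,scc[6]=1)
step 4: low=(low[0]=0,low[1]=0,low[2]=3,low[3]=3,low[4]=?,low[5]=?,low[6]=2); scc=(scc[0]=?,scc[1]=?,scc[2]=0,scc[3]=0,scc[4]=?,scc[5]=?,scc[6]=1)
step 5: low=(low[0]=0,low[1]=0,low[2]=3,low[3]=3,low[4]=?,low[5]=?,low[6]=2); scc=(scc[0]=2,scc[1]=2,scc[2]=0,scc[3]=0,scc[4]=?,scc[5]=?,scc[6]=1)
step 6: low=(low[0]=0,low[1]=0,low[2]=3,low[3]=3,low[4]=5,low[5]=?,low[6]=2); scc=(scc[0]=2,scc[1]=2,scc[2]=0,scc[3]=0,scc[4]=3,scc[5]=?,scc[6]=1)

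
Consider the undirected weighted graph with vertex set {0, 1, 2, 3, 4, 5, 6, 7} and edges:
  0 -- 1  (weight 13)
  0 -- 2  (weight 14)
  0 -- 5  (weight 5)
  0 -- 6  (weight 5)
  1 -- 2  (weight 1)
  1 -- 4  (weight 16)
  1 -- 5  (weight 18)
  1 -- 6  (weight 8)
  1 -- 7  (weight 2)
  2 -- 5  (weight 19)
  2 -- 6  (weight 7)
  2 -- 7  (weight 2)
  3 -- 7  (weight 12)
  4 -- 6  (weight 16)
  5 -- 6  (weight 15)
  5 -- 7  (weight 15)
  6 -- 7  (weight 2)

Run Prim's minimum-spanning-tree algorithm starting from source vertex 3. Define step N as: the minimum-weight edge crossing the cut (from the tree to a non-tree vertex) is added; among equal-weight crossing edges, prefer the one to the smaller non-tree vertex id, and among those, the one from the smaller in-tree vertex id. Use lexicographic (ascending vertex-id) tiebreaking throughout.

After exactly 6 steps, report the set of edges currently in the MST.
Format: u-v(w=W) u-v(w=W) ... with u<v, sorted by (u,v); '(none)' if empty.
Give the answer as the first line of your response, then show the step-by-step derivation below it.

0-5(w=5) 0-6(w=5) 1-2(w=1) 1-7(w=2) 3-7(w=12) 6-7(w=2)

step 1: add edge 3-7 (w=12); MST = {3-7(w=12)}
step 2: add edge 1-7 (w=2); MST = {1-7(w=2) 3-7(w=12)}
step 3: add edge 1-2 (w=1); MST = {1-2(w=1) 1-7(w=2) 3-7(w=12)}
step 4: add edge 6-7 (w=2); MST = {1-2(w=1) 1-7(w=2) 3-7(w=12) 6-7(w=2)}
step 5: add edge 0-6 (w=5); MST = {0-6(w=5) 1-2(w=1) 1-7(w=2) 3-7(w=12) 6-7(w=2)}
step 6: add edge 0-5 (w=5); MST = {0-5(w=5) 0-6(w=5) 1-2(w=1) 1-7(w=2) 3-7(w=12) 6-7(w=2)}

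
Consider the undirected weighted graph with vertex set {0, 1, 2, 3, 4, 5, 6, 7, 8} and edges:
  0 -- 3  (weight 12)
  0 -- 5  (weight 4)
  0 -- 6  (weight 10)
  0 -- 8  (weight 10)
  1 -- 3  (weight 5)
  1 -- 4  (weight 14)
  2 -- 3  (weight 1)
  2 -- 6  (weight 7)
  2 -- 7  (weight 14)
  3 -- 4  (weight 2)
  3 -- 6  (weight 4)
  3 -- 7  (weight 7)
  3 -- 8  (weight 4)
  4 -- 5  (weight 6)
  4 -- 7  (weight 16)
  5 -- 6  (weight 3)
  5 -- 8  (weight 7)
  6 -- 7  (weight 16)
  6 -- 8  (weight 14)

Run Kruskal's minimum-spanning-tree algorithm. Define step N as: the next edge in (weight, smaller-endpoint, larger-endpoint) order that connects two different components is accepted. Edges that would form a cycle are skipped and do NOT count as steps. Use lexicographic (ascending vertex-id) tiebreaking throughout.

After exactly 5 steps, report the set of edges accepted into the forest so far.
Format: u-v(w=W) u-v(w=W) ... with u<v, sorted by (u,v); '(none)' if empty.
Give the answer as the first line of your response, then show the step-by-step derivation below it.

0-5(w=4) 2-3(w=1) 3-4(w=2) 3-6(w=4) 5-6(w=3)

step 1: add edge 2-3 (w=1); MST = {2-3(w=1)}
step 2: add edge 3-4 (w=2); MST = {2-3(w=1) 3-4(w=2)}
step 3: add edge 5-6 (w=3); MST = {2-3(w=1) 3-4(w=2) 5-6(w=3)}
step 4: add edge 0-5 (w=4); MST = {0-5(w=4) 2-3(w=1) 3-4(w=2) 5-6(w=3)}
step 5: add edge 3-6 (w=4); MST = {0-5(w=4) 2-3(w=1) 3-4(w=2) 3-6(w=4) 5-6(w=3)}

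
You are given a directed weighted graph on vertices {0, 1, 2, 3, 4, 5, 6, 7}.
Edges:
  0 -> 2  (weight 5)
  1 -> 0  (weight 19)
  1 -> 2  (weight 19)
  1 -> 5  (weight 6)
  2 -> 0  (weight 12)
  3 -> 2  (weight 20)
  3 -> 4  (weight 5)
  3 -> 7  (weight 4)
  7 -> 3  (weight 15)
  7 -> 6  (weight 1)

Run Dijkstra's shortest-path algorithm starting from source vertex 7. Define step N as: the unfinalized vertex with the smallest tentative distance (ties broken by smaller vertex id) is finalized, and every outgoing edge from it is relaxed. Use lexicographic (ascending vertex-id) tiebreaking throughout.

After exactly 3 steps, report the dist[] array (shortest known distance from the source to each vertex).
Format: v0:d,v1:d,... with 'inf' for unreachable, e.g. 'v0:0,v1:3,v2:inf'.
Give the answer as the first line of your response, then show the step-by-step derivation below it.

v0:inf,v1:inf,v2:35,v3:15,v4:20,v5:inf,v6:1,v7:0

step 1: dist = v0:inf,v1:inf,v2:inf,v3:15,v4:inf,v5:inf,v6:1,v7:0
step 2: dist = v0:inf,v1:inf,v2:inf,v3:15,v4:inf,v5:inf,v6:1,v7:0
step 3: dist = v0:inf,v1:inf,v2:35,v3:15,v4:20,v5:inf,v6:1,v7:0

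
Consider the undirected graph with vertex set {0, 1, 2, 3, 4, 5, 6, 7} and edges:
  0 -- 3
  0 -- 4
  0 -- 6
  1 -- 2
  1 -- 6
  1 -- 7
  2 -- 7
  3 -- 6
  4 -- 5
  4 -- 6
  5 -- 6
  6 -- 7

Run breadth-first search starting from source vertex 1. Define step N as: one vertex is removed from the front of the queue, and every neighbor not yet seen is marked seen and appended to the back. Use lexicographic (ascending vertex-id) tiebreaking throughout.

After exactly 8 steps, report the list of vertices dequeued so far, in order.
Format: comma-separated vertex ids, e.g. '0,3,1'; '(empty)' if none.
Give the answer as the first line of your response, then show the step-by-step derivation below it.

1,2,6,7,0,3,4,5

step 1: dequeue 1; queue=[2,6,7]; order=1
step 2: dequeue 2; queue=[6,7]; order=1,2
step 3: dequeue 6; queue=[7,0,3,4,5]; order=1,2,6
step 4: dequeue 7; queue=[0,3,4,5]; order=1,2,6,7
step 5: dequeue 0; queue=[3,4,5]; order=1,2,6,7,0
step 6: dequeue 3; queue=[4,5]; order=1,2,6,7,0,3
step 7: dequeue 4; queue=[5]; order=1,2,6,7,0,3,4
step 8: dequeue 5; queue=[(empty)]; order=1,2,6,7,0,3,4,5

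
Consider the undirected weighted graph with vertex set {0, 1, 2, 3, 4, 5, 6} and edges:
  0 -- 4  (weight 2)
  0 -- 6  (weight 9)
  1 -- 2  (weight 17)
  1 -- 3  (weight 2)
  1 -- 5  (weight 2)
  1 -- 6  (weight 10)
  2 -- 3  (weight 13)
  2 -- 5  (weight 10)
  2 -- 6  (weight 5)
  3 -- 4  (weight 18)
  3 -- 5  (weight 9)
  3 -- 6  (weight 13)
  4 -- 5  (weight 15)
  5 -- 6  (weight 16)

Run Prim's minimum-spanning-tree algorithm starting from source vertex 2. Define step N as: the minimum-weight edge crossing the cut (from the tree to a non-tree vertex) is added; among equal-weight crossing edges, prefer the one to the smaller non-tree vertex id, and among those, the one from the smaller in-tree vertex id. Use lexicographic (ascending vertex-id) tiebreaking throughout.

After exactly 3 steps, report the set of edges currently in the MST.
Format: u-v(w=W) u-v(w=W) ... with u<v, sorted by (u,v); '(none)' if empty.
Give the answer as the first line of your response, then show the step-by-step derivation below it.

0-4(w=2) 0-6(w=9) 2-6(w=5)

step 1: add edge 2-6 (w=5); MST = {2-6(w=5)}
step 2: add edge 0-6 (w=9); MST = {0-6(w=9) 2-6(w=5)}
step 3: add edge 0-4 (w=2); MST = {0-4(w=2) 0-6(w=9) 2-6(w=5)}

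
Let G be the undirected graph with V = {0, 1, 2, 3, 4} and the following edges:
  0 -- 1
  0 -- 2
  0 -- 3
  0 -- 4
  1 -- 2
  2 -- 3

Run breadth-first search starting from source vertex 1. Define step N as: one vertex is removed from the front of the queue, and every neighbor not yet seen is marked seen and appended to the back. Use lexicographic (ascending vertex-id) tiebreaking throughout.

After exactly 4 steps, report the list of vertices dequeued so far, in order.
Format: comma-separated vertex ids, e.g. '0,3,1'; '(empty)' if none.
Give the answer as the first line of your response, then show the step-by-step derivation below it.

1,0,2,3

step 1: dequeue 1; queue=[0,2]; order=1
step 2: dequeue 0; queue=[2,3,4]; order=1,0
step 3: dequeue 2; queue=[3,4]; order=1,0,2
step 4: dequeue 3; queue=[4]; order=1,0,2,3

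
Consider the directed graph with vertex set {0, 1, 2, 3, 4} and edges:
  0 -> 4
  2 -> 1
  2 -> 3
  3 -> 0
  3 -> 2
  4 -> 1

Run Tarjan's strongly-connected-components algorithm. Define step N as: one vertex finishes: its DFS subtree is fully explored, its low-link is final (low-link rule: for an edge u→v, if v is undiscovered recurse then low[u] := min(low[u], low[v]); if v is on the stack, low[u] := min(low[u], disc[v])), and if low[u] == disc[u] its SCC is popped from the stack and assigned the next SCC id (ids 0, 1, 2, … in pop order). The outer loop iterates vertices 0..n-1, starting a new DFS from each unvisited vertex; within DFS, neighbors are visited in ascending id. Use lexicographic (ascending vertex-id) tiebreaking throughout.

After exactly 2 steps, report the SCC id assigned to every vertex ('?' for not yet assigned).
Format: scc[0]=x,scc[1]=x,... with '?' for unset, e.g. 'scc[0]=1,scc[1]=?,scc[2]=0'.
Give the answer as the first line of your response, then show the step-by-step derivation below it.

scc[0]=?,scc[1]=0,scc[2]=?,scc[3]=?,scc[4]=1

step 1: low=(low[0]=0,low[1]=2,low[2]=?,low[3]=?,low[4]=1); scc=(scc[0]=?,scc[1]=0,scc[2]=?,scc[3]=?,scc[4]=?)
step 2: low=(low[0]=0,low[1]=2,low[2]=?,low[3]=?,low[4]=1); scc=(scc[0]=?,scc[1]=0,scc[2]=?,scc[3]=?,scc[4]=1)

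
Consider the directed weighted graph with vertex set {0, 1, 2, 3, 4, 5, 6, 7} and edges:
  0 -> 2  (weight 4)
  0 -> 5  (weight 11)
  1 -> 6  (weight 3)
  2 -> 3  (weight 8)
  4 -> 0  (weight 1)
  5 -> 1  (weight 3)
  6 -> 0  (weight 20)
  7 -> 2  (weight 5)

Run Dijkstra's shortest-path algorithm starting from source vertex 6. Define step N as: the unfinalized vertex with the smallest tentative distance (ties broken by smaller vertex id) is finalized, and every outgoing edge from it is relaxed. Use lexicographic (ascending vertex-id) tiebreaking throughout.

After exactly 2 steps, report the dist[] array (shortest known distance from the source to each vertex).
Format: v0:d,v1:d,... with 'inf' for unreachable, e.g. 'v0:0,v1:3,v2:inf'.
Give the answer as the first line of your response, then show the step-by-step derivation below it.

v0:20,v1:inf,v2:24,v3:inf,v4:inf,v5:31,v6:0,v7:inf

step 1: dist = v0:20,v1:inf,v2:inf,v3:inf,v4:inf,v5:inf,v6:0,v7:inf
step 2: dist = v0:20,v1:inf,v2:24,v3:inf,v4:inf,v5:31,v6:0,v7:inf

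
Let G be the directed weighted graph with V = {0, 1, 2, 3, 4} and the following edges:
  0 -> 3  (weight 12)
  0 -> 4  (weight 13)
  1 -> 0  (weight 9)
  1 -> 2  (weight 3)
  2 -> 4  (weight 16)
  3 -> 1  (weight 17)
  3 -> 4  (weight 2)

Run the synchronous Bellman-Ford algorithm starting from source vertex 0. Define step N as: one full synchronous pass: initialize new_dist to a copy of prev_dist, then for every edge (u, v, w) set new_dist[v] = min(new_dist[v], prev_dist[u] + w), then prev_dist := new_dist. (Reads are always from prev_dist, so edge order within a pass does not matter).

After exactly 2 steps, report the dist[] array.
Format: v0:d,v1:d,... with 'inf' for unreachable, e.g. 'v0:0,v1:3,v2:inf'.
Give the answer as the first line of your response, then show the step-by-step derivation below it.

v0:0,v1:29,v2:inf,v3:12,v4:13

step 1: dist = v0:0,v1:inf,v2:inf,v3:12,v4:13
step 2: dist = v0:0,v1:29,v2:inf,v3:12,v4:13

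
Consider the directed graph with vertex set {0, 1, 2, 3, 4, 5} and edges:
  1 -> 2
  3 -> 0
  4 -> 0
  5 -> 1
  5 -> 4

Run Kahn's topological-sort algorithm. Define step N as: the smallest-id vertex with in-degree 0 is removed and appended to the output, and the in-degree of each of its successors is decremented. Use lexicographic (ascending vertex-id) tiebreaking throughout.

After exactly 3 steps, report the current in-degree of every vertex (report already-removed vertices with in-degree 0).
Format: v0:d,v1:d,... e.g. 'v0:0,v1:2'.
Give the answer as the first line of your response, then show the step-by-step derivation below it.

v0:1,v1:0,v2:0,v3:0,v4:0,v5:0

step 1: output 3; order=[3]; indeg=(1,1,1,0,1,0)
step 2: output 5; order=[3,5]; indeg=(1,0,1,0,0,0)
step 3: output 1; order=[3,5,1]; indeg=(1,0,0,0,0,0)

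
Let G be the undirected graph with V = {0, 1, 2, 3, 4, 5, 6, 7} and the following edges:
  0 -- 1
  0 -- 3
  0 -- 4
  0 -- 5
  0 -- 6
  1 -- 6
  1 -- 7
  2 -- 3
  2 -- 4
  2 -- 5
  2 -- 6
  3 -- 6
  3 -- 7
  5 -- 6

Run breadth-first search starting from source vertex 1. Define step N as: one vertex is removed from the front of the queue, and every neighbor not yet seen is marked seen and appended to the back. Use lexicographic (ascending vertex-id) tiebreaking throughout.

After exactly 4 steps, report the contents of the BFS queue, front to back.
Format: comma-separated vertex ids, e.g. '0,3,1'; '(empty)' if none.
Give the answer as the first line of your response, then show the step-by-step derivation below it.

3,4,5,2

step 1: dequeue 1; queue=[0,6,7]; order=1
step 2: dequeue 0; queue=[6,7,3,4,5]; order=1,0
step 3: dequeue 6; queue=[7,3,4,5,2]; order=1,0,6
step 4: dequeue 7; queue=[3,4,5,2]; order=1,0,6,7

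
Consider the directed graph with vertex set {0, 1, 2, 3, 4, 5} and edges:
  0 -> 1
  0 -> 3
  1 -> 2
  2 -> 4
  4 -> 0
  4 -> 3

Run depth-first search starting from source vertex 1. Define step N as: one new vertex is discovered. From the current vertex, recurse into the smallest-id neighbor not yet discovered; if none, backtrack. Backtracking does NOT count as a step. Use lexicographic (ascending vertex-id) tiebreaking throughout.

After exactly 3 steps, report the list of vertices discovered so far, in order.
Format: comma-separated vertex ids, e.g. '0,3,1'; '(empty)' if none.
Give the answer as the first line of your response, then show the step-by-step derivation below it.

1,2,4

step 1: discover 1; path=1; order=1
step 2: discover 2; path=1>2; order=1,2
step 3: discover 4; path=1>2>4; order=1,2,4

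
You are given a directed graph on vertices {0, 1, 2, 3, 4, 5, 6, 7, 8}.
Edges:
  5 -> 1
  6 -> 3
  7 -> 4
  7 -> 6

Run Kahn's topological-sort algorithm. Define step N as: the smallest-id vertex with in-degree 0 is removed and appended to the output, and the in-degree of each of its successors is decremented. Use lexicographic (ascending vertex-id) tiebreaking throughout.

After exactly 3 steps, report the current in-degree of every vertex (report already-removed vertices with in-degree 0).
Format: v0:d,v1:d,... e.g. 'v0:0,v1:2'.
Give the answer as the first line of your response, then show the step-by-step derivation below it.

v0:0,v1:0,v2:0,v3:1,v4:1,v5:0,v6:1,v7:0,v8:0

step 1: output 0; order=[0]; indeg=(0,1,0,1,1,0,1,0,0)
step 2: output 2; order=[0,2]; indeg=(0,1,0,1,1,0,1,0,0)
step 3: output 5; order=[0,2,5]; indeg=(0,0,0,1,1,0,1,0,0)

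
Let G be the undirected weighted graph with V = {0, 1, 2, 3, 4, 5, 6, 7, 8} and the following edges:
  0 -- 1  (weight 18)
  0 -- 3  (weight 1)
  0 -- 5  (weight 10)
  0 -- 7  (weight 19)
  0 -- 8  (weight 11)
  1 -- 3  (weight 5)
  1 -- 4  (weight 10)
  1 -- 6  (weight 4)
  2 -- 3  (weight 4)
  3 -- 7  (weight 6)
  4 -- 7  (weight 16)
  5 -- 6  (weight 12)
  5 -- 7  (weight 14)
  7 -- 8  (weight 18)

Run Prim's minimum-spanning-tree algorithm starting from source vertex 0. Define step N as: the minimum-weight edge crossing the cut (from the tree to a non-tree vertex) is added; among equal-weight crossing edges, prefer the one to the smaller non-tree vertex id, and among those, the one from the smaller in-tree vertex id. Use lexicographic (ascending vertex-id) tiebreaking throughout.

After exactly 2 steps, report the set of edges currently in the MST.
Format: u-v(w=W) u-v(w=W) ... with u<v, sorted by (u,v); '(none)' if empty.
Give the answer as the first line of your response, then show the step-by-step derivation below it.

0-3(w=1) 2-3(w=4)

step 1: add edge 0-3 (w=1); MST = {0-3(w=1)}
step 2: add edge 2-3 (w=4); MST = {0-3(w=1) 2-3(w=4)}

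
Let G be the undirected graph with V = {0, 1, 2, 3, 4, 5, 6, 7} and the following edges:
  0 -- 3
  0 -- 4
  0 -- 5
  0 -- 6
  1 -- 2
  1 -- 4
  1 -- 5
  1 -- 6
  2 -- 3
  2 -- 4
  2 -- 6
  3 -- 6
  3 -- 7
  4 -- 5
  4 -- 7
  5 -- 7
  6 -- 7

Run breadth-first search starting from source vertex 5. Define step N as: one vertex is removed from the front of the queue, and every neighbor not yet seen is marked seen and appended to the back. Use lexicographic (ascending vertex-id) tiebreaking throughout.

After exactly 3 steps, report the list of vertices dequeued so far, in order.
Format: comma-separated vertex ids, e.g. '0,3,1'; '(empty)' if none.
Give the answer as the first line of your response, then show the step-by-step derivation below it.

5,0,1

step 1: dequeue 5; queue=[0,1,4,7]; order=5
step 2: dequeue 0; queue=[1,4,7,3,6]; order=5,0
step 3: dequeue 1; queue=[4,7,3,6,2]; order=5,0,1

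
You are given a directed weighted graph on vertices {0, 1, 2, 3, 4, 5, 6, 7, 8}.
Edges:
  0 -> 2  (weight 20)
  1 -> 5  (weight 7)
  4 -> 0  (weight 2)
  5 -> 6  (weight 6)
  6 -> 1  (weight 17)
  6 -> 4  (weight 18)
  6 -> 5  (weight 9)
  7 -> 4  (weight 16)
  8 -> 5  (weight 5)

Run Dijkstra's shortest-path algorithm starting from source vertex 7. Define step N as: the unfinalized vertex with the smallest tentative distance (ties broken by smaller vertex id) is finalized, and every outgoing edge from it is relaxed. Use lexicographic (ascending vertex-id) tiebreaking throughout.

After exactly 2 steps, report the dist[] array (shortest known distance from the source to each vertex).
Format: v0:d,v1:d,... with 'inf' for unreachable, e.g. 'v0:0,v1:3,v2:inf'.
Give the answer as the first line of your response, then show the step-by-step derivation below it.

v0:18,v1:inf,v2:inf,v3:inf,v4:16,v5:inf,v6:inf,v7:0,v8:inf

step 1: dist = v0:inf,v1:inf,v2:inf,v3:inf,v4:16,v5:inf,v6:inf,v7:0,v8:inf
step 2: dist = v0:18,v1:inf,v2:inf,v3:inf,v4:16,v5:inf,v6:inf,v7:0,v8:inf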